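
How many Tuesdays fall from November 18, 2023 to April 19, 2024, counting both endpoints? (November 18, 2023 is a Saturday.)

22

November 18, 2023 is a Saturday; the first Tuesday on or after it is November 21, 2023 (3 days later).
From November 21, 2023 to April 19, 2024: 9 + 31 + 31 + 29 + 31 + 19 = 150 days (rest of November, December, January, February, March, April).
150 ÷ 7 = 21 full weeks with remainder 3, so 21 more Tuesdays after the first → 22.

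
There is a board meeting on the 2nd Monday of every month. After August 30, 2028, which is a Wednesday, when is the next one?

August 2028 starts on a Tuesday; its first Monday is the 7th, so the 2nd Monday is the 14th — August 14, 2028.
That is not after August 30, 2028, so look at September 2028.
September 2028 starts on a Friday; its first Monday is the 4th, so the 2nd Monday is the 11th — September 11, 2028.

September 11, 2028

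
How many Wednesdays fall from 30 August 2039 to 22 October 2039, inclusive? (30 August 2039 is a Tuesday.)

8

30 August 2039 is a Tuesday; the first Wednesday on or after it is 31 August 2039 (1 day later).
From 31 August 2039 to 22 October 2039: 0 + 30 + 22 = 52 days (rest of August, September, October).
52 ÷ 7 = 7 full weeks with remainder 3, so 7 more Wednesdays after the first → 8.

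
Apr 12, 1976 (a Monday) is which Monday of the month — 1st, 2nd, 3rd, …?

Day 12 falls in week ⌈12/7⌉ of the month.
Days 1–7 hold the 1st Monday, 8–14 the 2nd, 15–21 the 3rd, 22–28 the 4th, 29–31 the 5th.
12 is in the range for the 2nd.

2nd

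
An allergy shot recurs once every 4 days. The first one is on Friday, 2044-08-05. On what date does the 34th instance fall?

2044-12-15

The 34th occurrence is 33 intervals after the first: 33 × 4 = 132 days after 2044-08-05.
August has 31 days — 26 days to the end of August leaves 106.
September has 30 days (76 left).
October has 31 days (45 left).
November has 30 days (15 left).
15 days into December → 2044-12-15.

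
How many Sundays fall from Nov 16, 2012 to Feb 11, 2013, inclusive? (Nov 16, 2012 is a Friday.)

13

Nov 16, 2012 is a Friday; the first Sunday on or after it is Nov 18, 2012 (2 days later).
From Nov 18, 2012 to Feb 11, 2013: 12 + 31 + 31 + 11 = 85 days (rest of Nov, Dec, Jan, Feb).
85 ÷ 7 = 12 full weeks with remainder 1, so 12 more Sundays after the first → 13.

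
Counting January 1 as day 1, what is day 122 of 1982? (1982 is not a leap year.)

Jan has 31 days (122 − 31 = 91 remain).
Feb has 28 days (91 − 28 = 63 remain).
Mar has 31 days (63 − 31 = 32 remain).
Apr has 30 days (32 − 30 = 2 remain).
2 into May → May 2.

May 2, 1982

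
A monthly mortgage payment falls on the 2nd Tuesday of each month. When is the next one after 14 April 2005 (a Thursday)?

April 2005 starts on a Friday; its first Tuesday is the 5th, so the 2nd Tuesday is the 12th — 12 April 2005.
That is not after 14 April 2005, so look at May 2005.
May 2005 starts on a Sunday; its first Tuesday is the 3rd, so the 2nd Tuesday is the 10th — 10 May 2005.

10 May 2005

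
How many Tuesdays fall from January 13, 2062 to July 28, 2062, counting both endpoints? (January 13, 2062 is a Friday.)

28

January 13, 2062 is a Friday; the first Tuesday on or after it is January 17, 2062 (4 days later).
From January 17, 2062 to July 28, 2062: 14 + 28 + 31 + 30 + 31 + 30 + 28 = 192 days (rest of January, February, March, April, May, June, July).
192 ÷ 7 = 27 full weeks with remainder 3, so 27 more Tuesdays after the first → 28.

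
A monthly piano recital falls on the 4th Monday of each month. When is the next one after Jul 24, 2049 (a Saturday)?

Jul 2049 starts on a Thursday; its first Monday is the 5th, so the 4th Monday is the 26th — Jul 26, 2049.
Jul 26, 2049 is after Jul 24, 2049, so that is the next one.

Jul 26, 2049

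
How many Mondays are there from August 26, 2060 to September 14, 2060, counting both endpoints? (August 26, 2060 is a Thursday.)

3

August 26, 2060 is a Thursday; the first Monday on or after it is August 30, 2060 (4 days later).
From August 30, 2060 to September 14, 2060: 1 + 14 = 15 days (rest of August, September).
15 ÷ 7 = 2 full weeks with remainder 1, so 2 more Mondays after the first → 3.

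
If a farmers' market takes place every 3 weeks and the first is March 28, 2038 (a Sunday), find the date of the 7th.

The 7th occurrence is 6 intervals after the first: 6 × 21 = 126 days after March 28, 2038.
March has 31 days — 3 days to the end of March leaves 123.
April has 30 days (93 left).
May has 31 days (62 left).
June has 30 days (32 left).
July has 31 days (1 left).
1 day into August → August 1, 2038.

August 1, 2038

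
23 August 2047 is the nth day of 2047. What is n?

235

Days in months before August: 31 + 28 + 31 + 30 + 31 + 30 + 31 = 212.
Plus 23 days into August → day 235.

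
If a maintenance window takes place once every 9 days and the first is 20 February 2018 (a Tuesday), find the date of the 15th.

26 June 2018

The 15th occurrence is 14 intervals after the first: 14 × 9 = 126 days after 20 February 2018.
February has 28 days — 8 days to the end of February leaves 118.
March has 31 days (87 left).
April has 30 days (57 left).
May has 31 days (26 left).
26 days into June → 26 June 2018.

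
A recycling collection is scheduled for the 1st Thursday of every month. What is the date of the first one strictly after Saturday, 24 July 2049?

5 August 2049

July 2049 starts on a Thursday, so its 1st Thursday is 1 July 2049.
That is not after 24 July 2049, so look at August 2049.
August 2049 starts on a Sunday, so its 1st Thursday is 5 August 2049 (4 days in).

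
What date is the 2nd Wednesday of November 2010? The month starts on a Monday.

November 2010 begins on a Monday, so the first Wednesday is November 3 (2 days later).
The 2nd Wednesday is 1 weeks later: 3 + 7 = 10.

November 10, 2010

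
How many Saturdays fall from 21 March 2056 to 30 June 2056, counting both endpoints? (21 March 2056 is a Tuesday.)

21 March 2056 is a Tuesday; the first Saturday on or after it is 25 March 2056 (4 days later).
From 25 March 2056 to 30 June 2056: 6 + 30 + 31 + 30 = 97 days (rest of March, April, May, June).
97 ÷ 7 = 13 full weeks with remainder 6, so 13 more Saturdays after the first → 14.

14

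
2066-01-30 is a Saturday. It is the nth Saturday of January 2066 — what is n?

Day 30 falls in week ⌈30/7⌉ of the month.
Days 1–7 hold the 1st Saturday, 8–14 the 2nd, 15–21 the 3rd, 22–28 the 4th, 29–31 the 5th.
30 is in the range for the 5th.

5th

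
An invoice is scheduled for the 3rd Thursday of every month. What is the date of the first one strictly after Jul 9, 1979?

Jul 1979 starts on a Sunday; its first Thursday is the 5th, so the 3rd Thursday is the 19th — Jul 19, 1979.
Jul 19, 1979 is after Jul 9, 1979, so that is the next one.

Jul 19, 1979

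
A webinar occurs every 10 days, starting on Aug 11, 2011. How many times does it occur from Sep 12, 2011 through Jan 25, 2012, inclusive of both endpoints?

Occurrences land 10·i days after Aug 11, 2011 for i = 0, 1, 2, …
Sep 12, 2011 is 32 days after the start; 32 ÷ 10 = 3 remainder 2; since the remainder is 2, round up to i = 4. First occurrence in the window: #5 on Sep 20, 2011 (4×10 = 40 days in).
Jan 25, 2012 is 167 days after the start; 167 ÷ 10 = 16 remainder 7. Last occurrence in the window: #17 on Jan 18, 2012.
Occurrences #5 through #17: 13 in total.

13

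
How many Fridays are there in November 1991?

1 November 1991 is a Friday; the first Friday on or after it is 1 November 1991.
From 1 November 1991 to 30 November 1991 is 30 − 1 = 29 days.
29 ÷ 7 = 4 full weeks with remainder 1, so 4 more Fridays after the first → 5.

5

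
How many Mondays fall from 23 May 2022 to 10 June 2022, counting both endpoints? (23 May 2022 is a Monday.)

23 May 2022 is a Monday; the first Monday on or after it is 23 May 2022.
From 23 May 2022 to 10 June 2022: 8 + 10 = 18 days (rest of May, June).
18 ÷ 7 = 2 full weeks with remainder 4, so 2 more Mondays after the first → 3.

3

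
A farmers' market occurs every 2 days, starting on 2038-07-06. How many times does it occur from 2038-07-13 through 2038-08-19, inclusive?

Occurrences land 2·i days after 2038-07-06 for i = 0, 1, 2, …
2038-07-13 is 7 days after the start; 7 ÷ 2 = 3 remainder 1; since the remainder is 1, round up to i = 4. First occurrence in the window: #5 on 2038-07-14 (4×2 = 8 days in).
2038-08-19 is 44 days after the start; 44 ÷ 2 = 22 remainder 0. Last occurrence in the window: #23 on 2038-08-19.
Occurrences #5 through #23: 19 in total.

19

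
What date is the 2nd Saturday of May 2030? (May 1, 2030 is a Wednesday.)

May 11, 2030

May 2030 begins on a Wednesday, so the first Saturday is May 4 (3 days later).
The 2nd Saturday is 1 weeks later: 4 + 7 = 11.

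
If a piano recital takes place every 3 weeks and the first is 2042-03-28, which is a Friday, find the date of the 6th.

The 6th occurrence is 5 intervals after the first: 5 × 21 = 105 days after 2042-03-28.
March has 31 days — 3 days to the end of March leaves 102.
April has 30 days (72 left).
May has 31 days (41 left).
June has 30 days (11 left).
11 days into July → 2042-07-11.

2042-07-11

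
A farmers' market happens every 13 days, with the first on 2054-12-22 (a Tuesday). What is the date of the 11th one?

2055-05-01

The 11th occurrence is 10 intervals after the first: 10 × 13 = 130 days after 2054-12-22.
December has 31 days — 9 days to the end of December leaves 121.
January has 31 days (90 left).
February has 28 days (62 left).
March has 31 days (31 left).
April has 30 days (1 left).
1 day into May → 2055-05-01.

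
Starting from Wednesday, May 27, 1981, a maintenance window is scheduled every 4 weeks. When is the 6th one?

Oct 14, 1981

The 6th occurrence is 5 intervals after the first: 5 × 28 = 140 days after May 27, 1981.
May has 31 days — 4 days to the end of May leaves 136.
Jun has 30 days (106 left).
Jul has 31 days (75 left).
Aug has 31 days (44 left).
Sep has 30 days (14 left).
14 days into Oct → Oct 14, 1981.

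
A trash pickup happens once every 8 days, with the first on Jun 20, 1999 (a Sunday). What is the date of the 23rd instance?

The 23rd occurrence is 22 intervals after the first: 22 × 8 = 176 days after Jun 20, 1999.
Jun has 30 days — 10 days to the end of Jun leaves 166.
Jul has 31 days (135 left).
Aug has 31 days (104 left).
Sep has 30 days (74 left).
Oct has 31 days (43 left).
Nov has 30 days (13 left).
13 days into Dec → Dec 13, 1999.

Dec 13, 1999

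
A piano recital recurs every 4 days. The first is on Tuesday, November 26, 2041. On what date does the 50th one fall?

The 50th occurrence is 49 intervals after the first: 49 × 4 = 196 days after November 26, 2041.
November has 30 days — 4 days to the end of November leaves 192.
December has 31 days (161 left).
January has 31 days (130 left).
February has 28 days (102 left).
March has 31 days (71 left).
April has 30 days (41 left).
May has 31 days (10 left).
10 days into June → June 10, 2042.

June 10, 2042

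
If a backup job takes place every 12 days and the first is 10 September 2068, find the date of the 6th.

9 November 2068

The 6th occurrence is 5 intervals after the first: 5 × 12 = 60 days after 10 September 2068.
September has 30 days — 20 days to the end of September leaves 40.
October has 31 days (9 left).
9 days into November → 9 November 2068.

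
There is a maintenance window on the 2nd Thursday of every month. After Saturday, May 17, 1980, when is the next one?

Jun 12, 1980

May 1980 starts on a Thursday; its first Thursday is the 1st, so the 2nd Thursday is the 8th — May 8, 1980.
That is not after May 17, 1980, so look at Jun 1980.
Jun 1980 starts on a Sunday; its first Thursday is the 5th, so the 2nd Thursday is the 12th — Jun 12, 1980.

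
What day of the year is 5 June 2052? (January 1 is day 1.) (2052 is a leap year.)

Days in months before June: 31 + 29 + 31 + 30 + 31 = 152.
Plus 5 days into June → day 157.

157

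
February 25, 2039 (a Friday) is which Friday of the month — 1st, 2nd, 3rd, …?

4th

Day 25 falls in week ⌈25/7⌉ of the month.
Days 1–7 hold the 1st Friday, 8–14 the 2nd, 15–21 the 3rd, 22–28 the 4th, 29–31 the 5th.
25 is in the range for the 4th.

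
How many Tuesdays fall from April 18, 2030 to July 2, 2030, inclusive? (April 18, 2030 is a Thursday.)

April 18, 2030 is a Thursday; the first Tuesday on or after it is April 23, 2030 (5 days later).
From April 23, 2030 to July 2, 2030: 7 + 31 + 30 + 2 = 70 days (rest of April, May, June, July).
70 ÷ 7 = 10 full weeks with remainder 0, so 10 more Tuesdays after the first → 11.

11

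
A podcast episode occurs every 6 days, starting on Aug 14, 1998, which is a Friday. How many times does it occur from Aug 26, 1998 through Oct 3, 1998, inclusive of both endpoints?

Occurrences land 6·i days after Aug 14, 1998 for i = 0, 1, 2, …
Aug 26, 1998 is 12 days after the start; 12 ÷ 6 = 2 remainder 0. First occurrence in the window: #3 on Aug 26, 1998 (2×6 = 12 days in).
Oct 3, 1998 is 50 days after the start; 50 ÷ 6 = 8 remainder 2. Last occurrence in the window: #9 on Oct 1, 1998.
Occurrences #3 through #9: 7 in total.

7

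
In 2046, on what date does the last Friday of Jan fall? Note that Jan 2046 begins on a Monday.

Jan 2046 begins on a Monday, so the first Friday is Jan 5 (4 days later).
Jan 2046 has 31 days. Adding weeks: 5, 12, 19, 26 — the last one ≤ 31 is the 26th.

Jan 26, 2046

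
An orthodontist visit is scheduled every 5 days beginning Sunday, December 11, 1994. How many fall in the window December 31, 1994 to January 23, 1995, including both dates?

Occurrences land 5·i days after December 11, 1994 for i = 0, 1, 2, …
December 31, 1994 is 20 days after the start; 20 ÷ 5 = 4 remainder 0. First occurrence in the window: #5 on December 31, 1994 (4×5 = 20 days in).
January 23, 1995 is 43 days after the start; 43 ÷ 5 = 8 remainder 3. Last occurrence in the window: #9 on January 20, 1995.
Occurrences #5 through #9: 5 in total.

5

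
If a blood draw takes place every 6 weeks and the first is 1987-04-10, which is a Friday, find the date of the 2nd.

1987-05-22

The 2nd occurrence is 1 interval after the first: 1 × 42 = 42 days after 1987-04-10.
April has 30 days — 20 days to the end of April leaves 22.
22 days into May → 1987-05-22.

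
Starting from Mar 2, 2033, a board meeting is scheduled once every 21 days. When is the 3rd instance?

The 3rd occurrence is 2 intervals after the first: 2 × 21 = 42 days after Mar 2, 2033.
Mar has 31 days — 29 days to the end of Mar leaves 13.
13 days into Apr → Apr 13, 2033.

Apr 13, 2033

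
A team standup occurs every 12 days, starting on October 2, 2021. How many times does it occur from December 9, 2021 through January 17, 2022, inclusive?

3

Occurrences land 12·i days after October 2, 2021 for i = 0, 1, 2, …
December 9, 2021 is 68 days after the start; 68 ÷ 12 = 5 remainder 8; since the remainder is 8, round up to i = 6. First occurrence in the window: #7 on December 13, 2021 (6×12 = 72 days in).
January 17, 2022 is 107 days after the start; 107 ÷ 12 = 8 remainder 11. Last occurrence in the window: #9 on January 6, 2022.
Occurrences #7 through #9: 3 in total.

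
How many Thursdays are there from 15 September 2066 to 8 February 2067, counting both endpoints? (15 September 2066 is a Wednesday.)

15 September 2066 is a Wednesday; the first Thursday on or after it is 16 September 2066 (1 day later).
From 16 September 2066 to 8 February 2067: 14 + 31 + 30 + 31 + 31 + 8 = 145 days (rest of September, October, November, December, January, February).
145 ÷ 7 = 20 full weeks with remainder 5, so 20 more Thursdays after the first → 21.

21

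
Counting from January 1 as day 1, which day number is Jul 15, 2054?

Days in months before Jul: 31 + 28 + 31 + 30 + 31 + 30 = 181.
Plus 15 days into Jul → day 196.

196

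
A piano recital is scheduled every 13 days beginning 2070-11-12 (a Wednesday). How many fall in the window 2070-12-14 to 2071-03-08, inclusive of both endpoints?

6

Occurrences land 13·i days after 2070-11-12 for i = 0, 1, 2, …
2070-12-14 is 32 days after the start; 32 ÷ 13 = 2 remainder 6; since the remainder is 6, round up to i = 3. First occurrence in the window: #4 on 2070-12-21 (3×13 = 39 days in).
2071-03-08 is 116 days after the start; 116 ÷ 13 = 8 remainder 12. Last occurrence in the window: #9 on 2071-02-24.
Occurrences #4 through #9: 6 in total.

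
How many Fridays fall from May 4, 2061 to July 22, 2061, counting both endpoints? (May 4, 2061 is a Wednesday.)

12

May 4, 2061 is a Wednesday; the first Friday on or after it is May 6, 2061 (2 days later).
From May 6, 2061 to July 22, 2061: 25 + 30 + 22 = 77 days (rest of May, June, July).
77 ÷ 7 = 11 full weeks with remainder 0, so 11 more Fridays after the first → 12.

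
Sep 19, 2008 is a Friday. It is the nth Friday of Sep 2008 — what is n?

Day 19 falls in week ⌈19/7⌉ of the month.
Days 1–7 hold the 1st Friday, 8–14 the 2nd, 15–21 the 3rd, 22–28 the 4th, 29–31 the 5th.
19 is in the range for the 3rd.

3rd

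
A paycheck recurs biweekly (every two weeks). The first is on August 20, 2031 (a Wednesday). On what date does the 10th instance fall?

December 24, 2031

The 10th occurrence is 9 intervals after the first: 9 × 14 = 126 days after August 20, 2031.
August has 31 days — 11 days to the end of August leaves 115.
September has 30 days (85 left).
October has 31 days (54 left).
November has 30 days (24 left).
24 days into December → December 24, 2031.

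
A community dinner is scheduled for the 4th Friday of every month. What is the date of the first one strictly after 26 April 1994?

April 1994 starts on a Friday; its first Friday is the 1st, so the 4th Friday is the 22nd — 22 April 1994.
That is not after 26 April 1994, so look at May 1994.
May 1994 starts on a Sunday; its first Friday is the 6th, so the 4th Friday is the 27th — 27 May 1994.

27 May 1994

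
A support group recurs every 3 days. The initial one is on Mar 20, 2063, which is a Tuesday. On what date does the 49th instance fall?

The 49th occurrence is 48 intervals after the first: 48 × 3 = 144 days after Mar 20, 2063.
Mar has 31 days — 11 days to the end of Mar leaves 133.
Apr has 30 days (103 left).
May has 31 days (72 left).
Jun has 30 days (42 left).
Jul has 31 days (11 left).
11 days into Aug → Aug 11, 2063.

Aug 11, 2063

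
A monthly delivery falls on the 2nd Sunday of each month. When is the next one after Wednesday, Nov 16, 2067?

Dec 11, 2067

Nov 2067 starts on a Tuesday; its first Sunday is the 6th, so the 2nd Sunday is the 13th — Nov 13, 2067.
That is not after Nov 16, 2067, so look at Dec 2067.
Dec 2067 starts on a Thursday; its first Sunday is the 4th, so the 2nd Sunday is the 11th — Dec 11, 2067.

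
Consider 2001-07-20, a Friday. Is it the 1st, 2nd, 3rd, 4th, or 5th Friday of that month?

Day 20 falls in week ⌈20/7⌉ of the month.
Days 1–7 hold the 1st Friday, 8–14 the 2nd, 15–21 the 3rd, 22–28 the 4th, 29–31 the 5th.
20 is in the range for the 3rd.

3rd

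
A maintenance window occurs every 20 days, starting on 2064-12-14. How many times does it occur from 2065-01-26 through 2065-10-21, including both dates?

13

Occurrences land 20·i days after 2064-12-14 for i = 0, 1, 2, …
2065-01-26 is 43 days after the start; 43 ÷ 20 = 2 remainder 3; since the remainder is 3, round up to i = 3. First occurrence in the window: #4 on 2065-02-12 (3×20 = 60 days in).
2065-10-21 is 311 days after the start; 311 ÷ 20 = 15 remainder 11. Last occurrence in the window: #16 on 2065-10-10.
Occurrences #4 through #16: 13 in total.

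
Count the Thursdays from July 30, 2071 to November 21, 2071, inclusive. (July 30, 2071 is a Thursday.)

17

July 30, 2071 is a Thursday; the first Thursday on or after it is July 30, 2071.
From July 30, 2071 to November 21, 2071: 1 + 31 + 30 + 31 + 21 = 114 days (rest of July, August, September, October, November).
114 ÷ 7 = 16 full weeks with remainder 2, so 16 more Thursdays after the first → 17.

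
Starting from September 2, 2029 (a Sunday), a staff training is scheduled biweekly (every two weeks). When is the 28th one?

September 15, 2030

The 28th occurrence is 27 intervals after the first: 27 × 14 = 378 days after September 2, 2029.
September has 30 days — 28 days to the end of September leaves 350.
October has 31 days (319 left).
November has 30 days (289 left).
December has 31 days (258 left).
January has 31 days (227 left).
February has 28 days (199 left).
March has 31 days (168 left).
April has 30 days (138 left).
May has 31 days (107 left).
June has 30 days (77 left).
July has 31 days (46 left).
August has 31 days (15 left).
15 days into September → September 15, 2030.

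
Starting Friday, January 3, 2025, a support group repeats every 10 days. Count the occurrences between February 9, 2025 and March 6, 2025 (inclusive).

3

Occurrences land 10·i days after January 3, 2025 for i = 0, 1, 2, …
February 9, 2025 is 37 days after the start; 37 ÷ 10 = 3 remainder 7; since the remainder is 7, round up to i = 4. First occurrence in the window: #5 on February 12, 2025 (4×10 = 40 days in).
March 6, 2025 is 62 days after the start; 62 ÷ 10 = 6 remainder 2. Last occurrence in the window: #7 on March 4, 2025.
Occurrences #5 through #7: 3 in total.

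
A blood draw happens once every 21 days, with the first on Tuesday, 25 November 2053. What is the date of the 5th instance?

17 February 2054

The 5th occurrence is 4 intervals after the first: 4 × 21 = 84 days after 25 November 2053.
November has 30 days — 5 days to the end of November leaves 79.
December has 31 days (48 left).
January has 31 days (17 left).
17 days into February → 17 February 2054.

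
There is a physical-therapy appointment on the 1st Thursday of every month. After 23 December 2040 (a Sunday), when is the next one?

December 2040 starts on a Saturday, so its 1st Thursday is 6 December 2040 (5 days in).
That is not after 23 December 2040, so look at January 2041.
January 2041 starts on a Tuesday, so its 1st Thursday is 3 January 2041 (2 days in).

3 January 2041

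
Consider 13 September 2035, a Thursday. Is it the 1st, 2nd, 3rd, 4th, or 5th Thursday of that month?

2nd

Day 13 falls in week ⌈13/7⌉ of the month.
Days 1–7 hold the 1st Thursday, 8–14 the 2nd, 15–21 the 3rd, 22–28 the 4th, 29–31 the 5th.
13 is in the range for the 2nd.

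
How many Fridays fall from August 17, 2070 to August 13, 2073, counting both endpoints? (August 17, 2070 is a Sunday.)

August 17, 2070 is a Sunday; the first Friday on or after it is August 22, 2070 (5 days later).
From August 22, 2070 to August 13, 2073: 131 + 365 + 366 + 225 = 1087 days (rest of 2070, 2071, 2072, to August 13, 2073 in 2073).
1087 ÷ 7 = 155 full weeks with remainder 2, so 155 more Fridays after the first → 156.

156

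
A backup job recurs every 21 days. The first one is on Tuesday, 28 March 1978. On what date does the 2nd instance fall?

18 April 1978

The 2nd occurrence is 1 interval after the first: 1 × 21 = 21 days after 28 March 1978.
March has 31 days — 3 days to the end of March leaves 18.
18 days into April → 18 April 1978.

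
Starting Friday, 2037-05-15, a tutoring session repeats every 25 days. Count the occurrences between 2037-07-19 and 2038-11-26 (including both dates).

20

Occurrences land 25·i days after 2037-05-15 for i = 0, 1, 2, …
2037-07-19 is 65 days after the start; 65 ÷ 25 = 2 remainder 15; since the remainder is 15, round up to i = 3. First occurrence in the window: #4 on 2037-07-29 (3×25 = 75 days in).
2038-11-26 is 560 days after the start; 560 ÷ 25 = 22 remainder 10. Last occurrence in the window: #23 on 2038-11-16.
Occurrences #4 through #23: 20 in total.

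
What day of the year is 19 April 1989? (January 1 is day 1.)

109

Days in months before April: 31 + 28 + 31 = 90.
Plus 19 days into April → day 109.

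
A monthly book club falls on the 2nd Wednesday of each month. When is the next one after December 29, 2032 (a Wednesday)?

December 2032 starts on a Wednesday; its first Wednesday is the 1st, so the 2nd Wednesday is the 8th — December 8, 2032.
That is not after December 29, 2032, so look at January 2033.
January 2033 starts on a Saturday; its first Wednesday is the 5th, so the 2nd Wednesday is the 12th — January 12, 2033.

January 12, 2033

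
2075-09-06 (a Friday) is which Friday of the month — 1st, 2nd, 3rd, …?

1st

Day 6 falls in week ⌈6/7⌉ of the month.
Days 1–7 hold the 1st Friday, 8–14 the 2nd, 15–21 the 3rd, 22–28 the 4th, 29–31 the 5th.
6 is in the range for the 1st.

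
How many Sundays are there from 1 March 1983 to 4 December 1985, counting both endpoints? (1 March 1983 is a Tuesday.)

144

1 March 1983 is a Tuesday; the first Sunday on or after it is 6 March 1983 (5 days later).
From 6 March 1983 to 4 December 1985: 300 + 366 + 338 = 1004 days (rest of 1983, 1984, to 4 December 1985 in 1985).
1004 ÷ 7 = 143 full weeks with remainder 3, so 143 more Sundays after the first → 144.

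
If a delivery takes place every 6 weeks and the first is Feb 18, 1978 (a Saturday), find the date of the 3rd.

The 3rd occurrence is 2 intervals after the first: 2 × 42 = 84 days after Feb 18, 1978.
Feb has 28 days — 10 days to the end of Feb leaves 74.
Mar has 31 days (43 left).
Apr has 30 days (13 left).
13 days into May → May 13, 1978.

May 13, 1978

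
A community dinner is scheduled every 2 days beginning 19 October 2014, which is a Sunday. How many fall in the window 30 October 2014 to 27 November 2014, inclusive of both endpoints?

14

Occurrences land 2·i days after 19 October 2014 for i = 0, 1, 2, …
30 October 2014 is 11 days after the start; 11 ÷ 2 = 5 remainder 1; since the remainder is 1, round up to i = 6. First occurrence in the window: #7 on 31 October 2014 (6×2 = 12 days in).
27 November 2014 is 39 days after the start; 39 ÷ 2 = 19 remainder 1. Last occurrence in the window: #20 on 26 November 2014.
Occurrences #7 through #20: 14 in total.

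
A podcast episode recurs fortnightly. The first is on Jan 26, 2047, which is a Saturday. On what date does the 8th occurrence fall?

The 8th occurrence is 7 intervals after the first: 7 × 14 = 98 days after Jan 26, 2047.
Jan has 31 days — 5 days to the end of Jan leaves 93.
Feb has 28 days (65 left).
Mar has 31 days (34 left).
Apr has 30 days (4 left).
4 days into May → May 4, 2047.

May 4, 2047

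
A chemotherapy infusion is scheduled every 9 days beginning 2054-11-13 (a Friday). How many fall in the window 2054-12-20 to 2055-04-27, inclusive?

Occurrences land 9·i days after 2054-11-13 for i = 0, 1, 2, …
2054-12-20 is 37 days after the start; 37 ÷ 9 = 4 remainder 1; since the remainder is 1, round up to i = 5. First occurrence in the window: #6 on 2054-12-28 (5×9 = 45 days in).
2055-04-27 is 165 days after the start; 165 ÷ 9 = 18 remainder 3. Last occurrence in the window: #19 on 2055-04-24.
Occurrences #6 through #19: 14 in total.

14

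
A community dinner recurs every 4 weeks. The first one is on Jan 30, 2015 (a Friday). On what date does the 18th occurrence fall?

The 18th occurrence is 17 intervals after the first: 17 × 28 = 476 days after Jan 30, 2015.
Jan has 31 days — 1 day to the end of Jan leaves 475.
From end of Jan to end of 2015 is 334 days (141 left).
Jan has 31 days (110 left).
Feb has 29 days (81 left).
Mar has 31 days (50 left).
Apr has 30 days (20 left).
20 days into May → May 20, 2016.

May 20, 2016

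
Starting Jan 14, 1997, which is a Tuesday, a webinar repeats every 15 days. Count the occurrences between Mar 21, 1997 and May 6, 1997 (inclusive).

3

Occurrences land 15·i days after Jan 14, 1997 for i = 0, 1, 2, …
Mar 21, 1997 is 66 days after the start; 66 ÷ 15 = 4 remainder 6; since the remainder is 6, round up to i = 5. First occurrence in the window: #6 on Mar 30, 1997 (5×15 = 75 days in).
May 6, 1997 is 112 days after the start; 112 ÷ 15 = 7 remainder 7. Last occurrence in the window: #8 on Apr 29, 1997.
Occurrences #6 through #8: 3 in total.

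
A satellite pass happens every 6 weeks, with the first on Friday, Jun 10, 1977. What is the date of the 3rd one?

The 3rd occurrence is 2 intervals after the first: 2 × 42 = 84 days after Jun 10, 1977.
Jun has 30 days — 20 days to the end of Jun leaves 64.
Jul has 31 days (33 left).
Aug has 31 days (2 left).
2 days into Sep → Sep 2, 1977.

Sep 2, 1977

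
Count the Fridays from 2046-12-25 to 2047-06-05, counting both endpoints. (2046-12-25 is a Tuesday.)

2046-12-25 is a Tuesday; the first Friday on or after it is 2046-12-28 (3 days later).
From 2046-12-28 to 2047-06-05: 3 + 31 + 28 + 31 + 30 + 31 + 5 = 159 days (rest of December, January, February, March, April, May, June).
159 ÷ 7 = 22 full weeks with remainder 5, so 22 more Fridays after the first → 23.

23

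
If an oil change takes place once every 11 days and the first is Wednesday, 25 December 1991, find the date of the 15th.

The 15th occurrence is 14 intervals after the first: 14 × 11 = 154 days after 25 December 1991.
December has 31 days — 6 days to the end of December leaves 148.
January has 31 days (117 left).
February has 29 days (88 left).
March has 31 days (57 left).
April has 30 days (27 left).
27 days into May → 27 May 1992.

27 May 1992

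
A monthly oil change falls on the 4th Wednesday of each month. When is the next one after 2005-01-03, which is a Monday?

2005-01-26

January 2005 starts on a Saturday; its first Wednesday is the 5th, so the 4th Wednesday is the 26th — 2005-01-26.
2005-01-26 is after 2005-01-03, so that is the next one.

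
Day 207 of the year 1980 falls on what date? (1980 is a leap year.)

1980-07-25

January has 31 days (207 − 31 = 176 remain).
February has 29 days (176 − 29 = 147 remain).
March has 31 days (147 − 31 = 116 remain).
April has 30 days (116 − 30 = 86 remain).
May has 31 days (86 − 31 = 55 remain).
June has 30 days (55 − 30 = 25 remain).
25 into July → July 25.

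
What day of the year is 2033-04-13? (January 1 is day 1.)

Days in months before April: 31 + 28 + 31 = 90.
Plus 13 days into April → day 103.

103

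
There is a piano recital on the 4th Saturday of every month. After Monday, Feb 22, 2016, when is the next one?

Feb 27, 2016

Feb 2016 starts on a Monday; its first Saturday is the 6th, so the 4th Saturday is the 27th — Feb 27, 2016.
Feb 27, 2016 is after Feb 22, 2016, so that is the next one.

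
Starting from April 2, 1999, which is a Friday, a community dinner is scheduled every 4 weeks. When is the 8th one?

The 8th occurrence is 7 intervals after the first: 7 × 28 = 196 days after April 2, 1999.
April has 30 days — 28 days to the end of April leaves 168.
May has 31 days (137 left).
June has 30 days (107 left).
July has 31 days (76 left).
August has 31 days (45 left).
September has 30 days (15 left).
15 days into October → October 15, 1999.

October 15, 1999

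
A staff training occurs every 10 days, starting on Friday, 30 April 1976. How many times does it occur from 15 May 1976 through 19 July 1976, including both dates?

7

Occurrences land 10·i days after 30 April 1976 for i = 0, 1, 2, …
15 May 1976 is 15 days after the start; 15 ÷ 10 = 1 remainder 5; since the remainder is 5, round up to i = 2. First occurrence in the window: #3 on 20 May 1976 (2×10 = 20 days in).
19 July 1976 is 80 days after the start; 80 ÷ 10 = 8 remainder 0. Last occurrence in the window: #9 on 19 July 1976.
Occurrences #3 through #9: 7 in total.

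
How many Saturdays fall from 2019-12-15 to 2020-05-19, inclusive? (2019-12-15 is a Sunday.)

2019-12-15 is a Sunday; the first Saturday on or after it is 2019-12-21 (6 days later).
From 2019-12-21 to 2020-05-19: 10 + 31 + 29 + 31 + 30 + 19 = 150 days (rest of December, January, February, March, April, May).
150 ÷ 7 = 21 full weeks with remainder 3, so 21 more Saturdays after the first → 22.

22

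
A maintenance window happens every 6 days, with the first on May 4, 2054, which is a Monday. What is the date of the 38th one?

December 12, 2054

The 38th occurrence is 37 intervals after the first: 37 × 6 = 222 days after May 4, 2054.
May has 31 days — 27 days to the end of May leaves 195.
June has 30 days (165 left).
July has 31 days (134 left).
August has 31 days (103 left).
September has 30 days (73 left).
October has 31 days (42 left).
November has 30 days (12 left).
12 days into December → December 12, 2054.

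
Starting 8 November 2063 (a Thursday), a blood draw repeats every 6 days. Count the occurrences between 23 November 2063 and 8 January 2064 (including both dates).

Occurrences land 6·i days after 8 November 2063 for i = 0, 1, 2, …
23 November 2063 is 15 days after the start; 15 ÷ 6 = 2 remainder 3; since the remainder is 3, round up to i = 3. First occurrence in the window: #4 on 26 November 2063 (3×6 = 18 days in).
8 January 2064 is 61 days after the start; 61 ÷ 6 = 10 remainder 1. Last occurrence in the window: #11 on 7 January 2064.
Occurrences #4 through #11: 8 in total.

8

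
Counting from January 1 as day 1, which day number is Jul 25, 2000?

Days in months before Jul: 31 + 29 + 31 + 30 + 31 + 30 = 182.
Plus 25 days into Jul → day 207.

207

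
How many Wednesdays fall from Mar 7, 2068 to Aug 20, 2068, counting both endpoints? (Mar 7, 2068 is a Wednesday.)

Mar 7, 2068 is a Wednesday; the first Wednesday on or after it is Mar 7, 2068.
From Mar 7, 2068 to Aug 20, 2068: 24 + 30 + 31 + 30 + 31 + 20 = 166 days (rest of Mar, Apr, May, Jun, Jul, Aug).
166 ÷ 7 = 23 full weeks with remainder 5, so 23 more Wednesdays after the first → 24.

24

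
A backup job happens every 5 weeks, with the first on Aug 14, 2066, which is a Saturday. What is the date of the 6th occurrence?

The 6th occurrence is 5 intervals after the first: 5 × 35 = 175 days after Aug 14, 2066.
Aug has 31 days — 17 days to the end of Aug leaves 158.
Sep has 30 days (128 left).
Oct has 31 days (97 left).
Nov has 30 days (67 left).
Dec has 31 days (36 left).
Jan has 31 days (5 left).
5 days into Feb → Feb 5, 2067.

Feb 5, 2067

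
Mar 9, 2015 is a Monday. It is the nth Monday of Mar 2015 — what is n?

Day 9 falls in week ⌈9/7⌉ of the month.
Days 1–7 hold the 1st Monday, 8–14 the 2nd, 15–21 the 3rd, 22–28 the 4th, 29–31 the 5th.
9 is in the range for the 2nd.

2nd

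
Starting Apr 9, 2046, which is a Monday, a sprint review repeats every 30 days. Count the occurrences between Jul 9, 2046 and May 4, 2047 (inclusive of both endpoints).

Occurrences land 30·i days after Apr 9, 2046 for i = 0, 1, 2, …
Jul 9, 2046 is 91 days after the start; 91 ÷ 30 = 3 remainder 1; since the remainder is 1, round up to i = 4. First occurrence in the window: #5 on Aug 7, 2046 (4×30 = 120 days in).
May 4, 2047 is 390 days after the start; 390 ÷ 30 = 13 remainder 0. Last occurrence in the window: #14 on May 4, 2047.
Occurrences #5 through #14: 10 in total.

10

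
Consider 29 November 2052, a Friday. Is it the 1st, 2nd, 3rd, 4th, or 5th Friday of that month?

5th

Day 29 falls in week ⌈29/7⌉ of the month.
Days 1–7 hold the 1st Friday, 8–14 the 2nd, 15–21 the 3rd, 22–28 the 4th, 29–31 the 5th.
29 is in the range for the 5th.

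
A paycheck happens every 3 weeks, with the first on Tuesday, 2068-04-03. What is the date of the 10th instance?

2068-10-09

The 10th occurrence is 9 intervals after the first: 9 × 21 = 189 days after 2068-04-03.
April has 30 days — 27 days to the end of April leaves 162.
May has 31 days (131 left).
June has 30 days (101 left).
July has 31 days (70 left).
August has 31 days (39 left).
September has 30 days (9 left).
9 days into October → 2068-10-09.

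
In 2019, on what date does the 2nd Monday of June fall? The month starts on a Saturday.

June 2019 begins on a Saturday, so the first Monday is June 3 (2 days later).
The 2nd Monday is 1 weeks later: 3 + 7 = 10.

June 10, 2019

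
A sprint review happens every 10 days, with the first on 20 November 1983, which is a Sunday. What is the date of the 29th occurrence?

The 29th occurrence is 28 intervals after the first: 28 × 10 = 280 days after 20 November 1983.
November has 30 days — 10 days to the end of November leaves 270.
December has 31 days (239 left).
January has 31 days (208 left).
February has 29 days (179 left).
March has 31 days (148 left).
April has 30 days (118 left).
May has 31 days (87 left).
June has 30 days (57 left).
July has 31 days (26 left).
26 days into August → 26 August 1984.

26 August 1984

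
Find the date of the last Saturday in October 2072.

October 29, 2072

October 2072 begins on a Saturday, so the first Saturday is October 1.
October 2072 has 31 days. Adding weeks: 1, 8, 15, 22, 29 — the last one ≤ 31 is the 29th.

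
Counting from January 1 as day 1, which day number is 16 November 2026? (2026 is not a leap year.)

Days in months before November: 31 + 28 + 31 + 30 + 31 + 30 + 31 + 31 + 30 + 31 = 304.
Plus 16 days into November → day 320.

320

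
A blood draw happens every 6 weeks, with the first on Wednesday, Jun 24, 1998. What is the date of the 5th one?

The 5th occurrence is 4 intervals after the first: 4 × 42 = 168 days after Jun 24, 1998.
Jun has 30 days — 6 days to the end of Jun leaves 162.
Jul has 31 days (131 left).
Aug has 31 days (100 left).
Sep has 30 days (70 left).
Oct has 31 days (39 left).
Nov has 30 days (9 left).
9 days into Dec → Dec 9, 1998.

Dec 9, 1998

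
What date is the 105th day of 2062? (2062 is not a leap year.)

15 April 2062

January has 31 days (105 − 31 = 74 remain).
February has 28 days (74 − 28 = 46 remain).
March has 31 days (46 − 31 = 15 remain).
15 into April → April 15.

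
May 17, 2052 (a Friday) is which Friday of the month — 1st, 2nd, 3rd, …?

Day 17 falls in week ⌈17/7⌉ of the month.
Days 1–7 hold the 1st Friday, 8–14 the 2nd, 15–21 the 3rd, 22–28 the 4th, 29–31 the 5th.
17 is in the range for the 3rd.

3rd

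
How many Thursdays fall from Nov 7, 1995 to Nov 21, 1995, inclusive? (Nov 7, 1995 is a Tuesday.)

2

Nov 7, 1995 is a Tuesday; the first Thursday on or after it is Nov 9, 1995 (2 days later).
From Nov 9, 1995 to Nov 21, 1995 is 21 − 9 = 12 days.
12 ÷ 7 = 1 full weeks with remainder 5, so 1 more Thursdays after the first → 2.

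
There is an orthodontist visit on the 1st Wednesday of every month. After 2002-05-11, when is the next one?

2002-06-05

May 2002 starts on a Wednesday, so its 1st Wednesday is 2002-05-01.
That is not after 2002-05-11, so look at June 2002.
June 2002 starts on a Saturday, so its 1st Wednesday is 2002-06-05 (4 days in).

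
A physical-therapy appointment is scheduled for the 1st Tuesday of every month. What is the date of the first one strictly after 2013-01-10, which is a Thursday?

January 2013 starts on a Tuesday, so its 1st Tuesday is 2013-01-01.
That is not after 2013-01-10, so look at February 2013.
February 2013 starts on a Friday, so its 1st Tuesday is 2013-02-05 (4 days in).

2013-02-05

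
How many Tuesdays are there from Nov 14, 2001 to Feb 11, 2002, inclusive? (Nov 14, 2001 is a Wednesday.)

12

Nov 14, 2001 is a Wednesday; the first Tuesday on or after it is Nov 20, 2001 (6 days later).
From Nov 20, 2001 to Feb 11, 2002: 10 + 31 + 31 + 11 = 83 days (rest of Nov, Dec, Jan, Feb).
83 ÷ 7 = 11 full weeks with remainder 6, so 11 more Tuesdays after the first → 12.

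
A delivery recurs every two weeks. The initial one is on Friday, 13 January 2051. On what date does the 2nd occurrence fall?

27 January 2051

The 2nd occurrence is 1 interval after the first: 1 × 14 = 14 days after 13 January 2051.
14 days later is 27 January 2051.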